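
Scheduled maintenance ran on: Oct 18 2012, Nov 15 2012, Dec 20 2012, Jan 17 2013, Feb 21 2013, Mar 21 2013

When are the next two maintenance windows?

These are Thursdays at 28- or 35-day spacing (28, 35, 28, 35, 28).
The pattern: 3rd Thursday of the month.
3rd Thursday of April 2013: Apr 18 2013.
3rd Thursday of May 2013: May 16 2013.

Apr 18 2013, May 16 2013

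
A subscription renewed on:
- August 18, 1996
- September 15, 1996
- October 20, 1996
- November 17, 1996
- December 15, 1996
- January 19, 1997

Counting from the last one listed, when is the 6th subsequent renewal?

July 20, 1997

All dates are Sundays, 28, 35, 28, 28, 35 days apart.
Specifically, the 3rd Sunday of each month.
3rd Sunday of February 1997: February 16, 1997.
3rd Sunday of March 1997: March 16, 1997.
April 1997 — 3rd Sunday is April 20, 1997.
May 1997 — 3rd Sunday is May 18, 1997.
3rd Sunday of June 1997: June 15, 1997.
3rd Sunday of July 1997: July 20, 1997.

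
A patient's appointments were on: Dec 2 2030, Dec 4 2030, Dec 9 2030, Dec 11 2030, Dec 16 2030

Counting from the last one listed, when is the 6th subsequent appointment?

Jan 6 2031

Every event lands on a Monday or Wednesday (gaps cycle 2, 5, 2, 5).
So the schedule is: every Monday and Wednesday.
The following Wednesday is Dec 18 2030.
Next Monday: Dec 23 2030.
The following Wednesday is Dec 25 2030.
Next Monday: Dec 30 2030.
Next Wednesday: Jan 1 2031.
The following Monday is Jan 6 2031.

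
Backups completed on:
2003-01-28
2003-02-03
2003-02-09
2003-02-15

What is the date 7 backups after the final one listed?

2003-03-29

Every event comes 6 days after the last (6, 6, 6).
2003-02-15 + 6 days = 2003-02-21.
2003-02-21 + 6 days = 2003-02-27.
2003-02-27 + 6 days = 2003-03-05.
2003-03-05 + 6 days = 2003-03-11.
2003-03-11 + 6 days = 2003-03-17.
2003-03-17 + 6 days = 2003-03-23.
2003-03-23 + 6 days = 2003-03-29.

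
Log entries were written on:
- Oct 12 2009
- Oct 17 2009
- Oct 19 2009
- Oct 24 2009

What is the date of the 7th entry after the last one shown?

Nov 16 2009

The gap pattern 5, 2, 5 repeats every 2 events.
These are the Mondays and Saturdays of each week.
Next Monday: Oct 26 2009.
The following Saturday is Oct 31 2009.
The following Monday is Nov 2 2009.
The following Saturday is Nov 7 2009.
The following Monday is Nov 9 2009.
Next Saturday: Nov 14 2009.
Next Monday: Nov 16 2009.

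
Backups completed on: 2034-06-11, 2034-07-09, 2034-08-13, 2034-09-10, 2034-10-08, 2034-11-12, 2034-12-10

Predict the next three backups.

Gaps: 28, 35, 28, 28, 35, 28 days — a mix of 28 and 35. Every date is a Sunday.
Each is the 2nd Sunday of its month.
2nd Sunday of January 2035: 2035-01-14.
2nd Sunday of February 2035: 2035-02-11.
March 2035 — 2nd Sunday is 2035-03-11.

2035-01-14, 2035-02-11, 2035-03-11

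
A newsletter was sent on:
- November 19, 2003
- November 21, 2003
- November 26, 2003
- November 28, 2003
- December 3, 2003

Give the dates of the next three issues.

Every event lands on a Wednesday or Friday (gaps cycle 2, 5, 2, 5).
So the schedule is: every Wednesday and Friday.
The following Friday is December 5, 2003.
Next Wednesday: December 10, 2003.
Next Friday: December 12, 2003.

December 5, 2003; December 10, 2003; December 12, 2003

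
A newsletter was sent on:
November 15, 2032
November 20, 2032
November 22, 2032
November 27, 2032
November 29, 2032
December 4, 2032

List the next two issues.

Gaps: 5, 2, 5, 2, 5 days — not constant, but cyclic with period 2.
The events fall on every Monday and Saturday.
Next Monday: December 6, 2032.
The following Saturday is December 11, 2032.

December 6, 2032; December 11, 2032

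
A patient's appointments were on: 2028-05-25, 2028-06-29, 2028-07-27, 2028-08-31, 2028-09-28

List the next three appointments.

These are Thursdays with 35, 28, 35, 28-day gaps.
Each is the final Thursday of its month — 2028-06-29 is past the 28th, so '4th Thursday' doesn't fit.
October 2028 ends with Thursday 2028-10-26.
November 2028 ends with Thursday 2028-11-30.
December 2028 ends with Thursday 2028-12-28.

2028-10-26, 2028-11-30, 2028-12-28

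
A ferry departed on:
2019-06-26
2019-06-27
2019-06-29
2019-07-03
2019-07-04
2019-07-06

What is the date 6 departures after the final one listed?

Gaps: 1, 2, 4, 1, 2 days — not constant, but cyclic with period 3.
The events fall on every Wednesday, Thursday and Saturday.
The following Wednesday is 2019-07-10.
The following Thursday is 2019-07-11.
Next Saturday: 2019-07-13.
The following Wednesday is 2019-07-17.
The following Thursday is 2019-07-18.
Next Saturday: 2019-07-20.

2019-07-20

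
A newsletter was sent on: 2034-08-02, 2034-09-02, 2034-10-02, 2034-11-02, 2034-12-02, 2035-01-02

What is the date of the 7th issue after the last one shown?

2035-08-02

The day-of-month is always 2 (31, 30, 31, 30, 31 days between events).
So this recurs on the 2nd of each month.
February 2035: 2035-02-02.
Next: March 2035 → 2035-03-02.
Next: April 2035 → 2035-04-02.
May 2035: 2035-05-02.
June 2035: 2035-06-02.
July 2035: 2035-07-02.
August 2035: 2035-08-02.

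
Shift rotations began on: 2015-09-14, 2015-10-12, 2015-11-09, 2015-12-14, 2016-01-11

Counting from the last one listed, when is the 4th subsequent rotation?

Gaps: 28, 28, 35, 28 days — a mix of 28 and 35. Every date is a Monday.
Each is the 2nd Monday of its month.
February 2016 — 2nd Monday is 2016-02-08.
2nd Monday of March 2016: 2016-03-14.
2nd Monday of April 2016: 2016-04-11.
2nd Monday of May 2016: 2016-05-09.

2016-05-09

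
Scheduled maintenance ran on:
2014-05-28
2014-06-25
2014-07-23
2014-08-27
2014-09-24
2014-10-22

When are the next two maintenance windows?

2014-11-26, 2014-12-24

These are Wednesdays at 28- or 35-day spacing (28, 28, 35, 28, 28).
The pattern: 4th Wednesday of the month.
November 2014 — 4th Wednesday is 2014-11-26.
December 2014 — 4th Wednesday is 2014-12-24.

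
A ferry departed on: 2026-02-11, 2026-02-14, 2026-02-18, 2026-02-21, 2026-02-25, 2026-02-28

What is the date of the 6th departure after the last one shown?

2026-03-21

Every event lands on a Wednesday or Saturday (gaps cycle 3, 4, 3, 4, 3).
So the schedule is: every Wednesday and Saturday.
The following Wednesday is 2026-03-04.
Next Saturday: 2026-03-07.
Next Wednesday: 2026-03-11.
Next Saturday: 2026-03-14.
Next Wednesday: 2026-03-18.
Next Saturday: 2026-03-21.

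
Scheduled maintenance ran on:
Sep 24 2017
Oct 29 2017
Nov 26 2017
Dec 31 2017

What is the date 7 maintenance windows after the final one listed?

Jul 29 2018

All Sundays; the gaps (35, 28, 35) vary with month length.
This is the last Sunday of each month.
Last Sunday of January 2018: Jan 28 2018.
Last Sunday of February 2018: Feb 25 2018.
March 2018 ends with Sunday Mar 25 2018.
April 2018 ends with Sunday Apr 29 2018.
May 2018 ends with Sunday May 27 2018.
June 2018 ends with Sunday Jun 24 2018.
July 2018 ends with Sunday Jul 29 2018.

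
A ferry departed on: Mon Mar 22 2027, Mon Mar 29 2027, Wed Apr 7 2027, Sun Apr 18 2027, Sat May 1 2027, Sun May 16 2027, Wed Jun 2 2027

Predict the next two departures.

Gaps: 7, 9, 11, 13, 15, 17 days — each gap is 2 larger than the previous one.
Next gap: 19 days. Wed Jun 2 2027 + 19 days = Mon Jun 21 2027.
Next gap: 21 days. Mon Jun 21 2027 + 21 days = Mon Jul 12 2027.

Mon Jun 21 2027, Mon Jul 12 2027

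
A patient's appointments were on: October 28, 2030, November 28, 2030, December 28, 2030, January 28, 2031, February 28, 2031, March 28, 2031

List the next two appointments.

Each date is the 28th; the gaps (31, 30, 31, 31, 28) track the month lengths.
The rule is the 28th of each month.
Next: April 2031 → April 28, 2031.
May 2031: May 28, 2031.

April 28, 2031; May 28, 2031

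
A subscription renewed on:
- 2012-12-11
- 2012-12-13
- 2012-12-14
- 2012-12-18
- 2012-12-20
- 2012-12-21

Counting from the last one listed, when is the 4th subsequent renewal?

2013-01-01

Every event lands on a Tuesday or Thursday or Friday (gaps cycle 2, 1, 4, 2, 1).
So the schedule is: every Tuesday, Thursday and Friday.
The following Tuesday is 2012-12-25.
Next Thursday: 2012-12-27.
The following Friday is 2012-12-28.
Next Tuesday: 2013-01-01.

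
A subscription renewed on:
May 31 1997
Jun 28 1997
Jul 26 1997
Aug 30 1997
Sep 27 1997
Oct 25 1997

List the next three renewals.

These are Saturdays with 28, 28, 35, 28, 28-day gaps.
Each is the final Saturday of its month — May 31 1997 is past the 28th, so '4th Saturday' doesn't fit.
Last Saturday of November 1997: Nov 29 1997.
Last Saturday of December 1997: Dec 27 1997.
January 1998 ends with Saturday Jan 31 1998.

Nov 29 1997, Dec 27 1997, Jan 31 1998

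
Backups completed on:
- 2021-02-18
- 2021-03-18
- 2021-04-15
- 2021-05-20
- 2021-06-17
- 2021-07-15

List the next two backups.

Gaps: 28, 28, 35, 28, 28 days — a mix of 28 and 35. Every date is a Thursday.
Each is the 3rd Thursday of its month.
3rd Thursday of August 2021: 2021-08-19.
September 2021 — 3rd Thursday is 2021-09-16.

2021-08-19, 2021-09-16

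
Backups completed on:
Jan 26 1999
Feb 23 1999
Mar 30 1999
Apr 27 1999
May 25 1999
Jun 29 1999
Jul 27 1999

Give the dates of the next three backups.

Aug 31 1999, Sep 28 1999, Oct 26 1999

Every date is a Tuesday; gaps 28, 35, 28, 28, 35, 28 days.
Each is the last Tuesday of its month (at least one falls on the 29th or later, ruling out '4th Tuesday').
Last Tuesday of August 1999: Aug 31 1999.
September 1999 ends with Tuesday Sep 28 1999.
October 1999 ends with Tuesday Oct 26 1999.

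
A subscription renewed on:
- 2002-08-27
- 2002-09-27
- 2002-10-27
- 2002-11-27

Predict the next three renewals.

2002-12-27, 2003-01-27, 2003-02-27

The day-of-month is always 27 (31, 30, 31 days between events).
So this recurs on the 27th of each month.
December 2002: 2002-12-27.
January 2003: 2003-01-27.
Next: February 2003 → 2003-02-27.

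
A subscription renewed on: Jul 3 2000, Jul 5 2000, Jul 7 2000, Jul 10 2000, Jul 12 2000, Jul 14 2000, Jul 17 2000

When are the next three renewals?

The gap pattern 2, 2, 3, 2, 2, 3 repeats every 3 events.
These are the Mondays, Wednesdays and Fridays of each week.
The following Wednesday is Jul 19 2000.
Next Friday: Jul 21 2000.
The following Monday is Jul 24 2000.

Jul 19 2000, Jul 21 2000, Jul 24 2000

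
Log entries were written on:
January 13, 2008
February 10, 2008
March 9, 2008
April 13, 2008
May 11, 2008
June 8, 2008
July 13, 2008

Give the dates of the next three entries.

August 10, 2008; September 14, 2008; October 12, 2008

All dates are Sundays, 28, 28, 35, 28, 28, 35 days apart.
Specifically, the 2nd Sunday of each month.
August 2008 — 2nd Sunday is August 10, 2008.
2nd Sunday of September 2008: September 14, 2008.
October 2008 — 2nd Sunday is October 12, 2008.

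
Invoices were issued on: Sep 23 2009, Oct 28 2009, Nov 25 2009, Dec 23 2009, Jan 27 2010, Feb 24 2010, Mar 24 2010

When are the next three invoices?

Apr 28 2010, May 26 2010, Jun 23 2010

All dates are Wednesdays, 35, 28, 28, 35, 28, 28 days apart.
Specifically, the 4th Wednesday of each month.
April 2010 — 4th Wednesday is Apr 28 2010.
May 2010 — 4th Wednesday is May 26 2010.
June 2010 — 4th Wednesday is Jun 23 2010.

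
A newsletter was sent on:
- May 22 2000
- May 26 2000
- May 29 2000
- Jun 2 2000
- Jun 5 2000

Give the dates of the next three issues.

Jun 9 2000, Jun 12 2000, Jun 16 2000

Gaps: 4, 3, 4, 3 days — not constant, but cyclic with period 2.
The events fall on every Monday and Friday.
Next Friday: Jun 9 2000.
Next Monday: Jun 12 2000.
The following Friday is Jun 16 2000.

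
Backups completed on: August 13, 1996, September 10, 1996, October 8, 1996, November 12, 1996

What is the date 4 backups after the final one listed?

These are Tuesdays at 28- or 35-day spacing (28, 28, 35).
The pattern: 2nd Tuesday of the month.
December 1996 — 2nd Tuesday is December 10, 1996.
January 1997 — 2nd Tuesday is January 14, 1997.
2nd Tuesday of February 1997: February 11, 1997.
2nd Tuesday of March 1997: March 11, 1997.

March 11, 1997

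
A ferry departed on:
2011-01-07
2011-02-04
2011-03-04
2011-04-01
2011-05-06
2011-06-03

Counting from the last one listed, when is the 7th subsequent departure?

These are Fridays at 28- or 35-day spacing (28, 28, 28, 35, 28).
The pattern: 1st Friday of the month.
1st Friday of July 2011: 2011-07-01.
August 2011 — 1st Friday is 2011-08-05.
September 2011 — 1st Friday is 2011-09-02.
1st Friday of October 2011: 2011-10-07.
November 2011 — 1st Friday is 2011-11-04.
December 2011 — 1st Friday is 2011-12-02.
January 2012 — 1st Friday is 2012-01-06.

2012-01-06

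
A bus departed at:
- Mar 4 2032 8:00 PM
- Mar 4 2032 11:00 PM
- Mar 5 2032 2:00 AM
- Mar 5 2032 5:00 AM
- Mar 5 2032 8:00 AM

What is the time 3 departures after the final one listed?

Mar 5 2032 5:00 PM

The interval is a steady 3 hours (3, 3, 3, 3).
Mar 5 2032 8:00 AM + 3 h = Mar 5 2032 11:00 AM.
Mar 5 2032 11:00 AM + 3 h = Mar 5 2032 2:00 PM.
Mar 5 2032 2:00 PM + 3 h = Mar 5 2032 5:00 PM.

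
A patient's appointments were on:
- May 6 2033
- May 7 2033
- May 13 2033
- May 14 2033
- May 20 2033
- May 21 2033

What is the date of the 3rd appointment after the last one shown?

The gap pattern 1, 6, 1, 6, 1 repeats every 2 events.
These are the Fridays and Saturdays of each week.
Next Friday: May 27 2033.
The following Saturday is May 28 2033.
Next Friday: Jun 3 2033.

Jun 3 2033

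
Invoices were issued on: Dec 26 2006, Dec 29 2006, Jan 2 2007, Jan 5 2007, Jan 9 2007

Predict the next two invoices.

The gap pattern 3, 4, 3, 4 repeats every 2 events.
These are the Tuesdays and Fridays of each week.
Next Friday: Jan 12 2007.
Next Tuesday: Jan 16 2007.

Jan 12 2007, Jan 16 2007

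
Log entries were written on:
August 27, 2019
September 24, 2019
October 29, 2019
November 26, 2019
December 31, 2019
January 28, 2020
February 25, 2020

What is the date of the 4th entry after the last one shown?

June 30, 2020

All Tuesdays; the gaps (28, 35, 28, 35, 28, 28) vary with month length.
This is the last Tuesday of each month.
Last Tuesday of March 2020: March 31, 2020.
Last Tuesday of April 2020: April 28, 2020.
Last Tuesday of May 2020: May 26, 2020.
Last Tuesday of June 2020: June 30, 2020.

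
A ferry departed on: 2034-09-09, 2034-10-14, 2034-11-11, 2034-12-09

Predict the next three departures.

2035-01-13, 2035-02-10, 2035-03-10

These are Saturdays at 28- or 35-day spacing (35, 28, 28).
The pattern: 2nd Saturday of the month.
2nd Saturday of January 2035: 2035-01-13.
2nd Saturday of February 2035: 2035-02-10.
2nd Saturday of March 2035: 2035-03-10.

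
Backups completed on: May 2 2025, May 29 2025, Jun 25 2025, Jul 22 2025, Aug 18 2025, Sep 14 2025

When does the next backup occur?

Gaps between consecutive events: 27, 27, 27, 27, 27 days — a constant 27-day interval.
Sep 14 2025 + 27 days = Oct 11 2025.

Oct 11 2025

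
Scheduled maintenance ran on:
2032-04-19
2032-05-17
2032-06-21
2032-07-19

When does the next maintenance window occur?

2032-08-16

All dates are Mondays, 28, 35, 28 days apart.
Specifically, the 3rd Monday of each month.
August 2032 — 3rd Monday is 2032-08-16.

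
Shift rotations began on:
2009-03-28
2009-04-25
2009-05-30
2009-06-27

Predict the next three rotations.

2009-07-25, 2009-08-29, 2009-09-26

All Saturdays; the gaps (28, 35, 28) vary with month length.
This is the last Saturday of each month.
Last Saturday of July 2009: 2009-07-25.
Last Saturday of August 2009: 2009-08-29.
September 2009 ends with Saturday 2009-09-26.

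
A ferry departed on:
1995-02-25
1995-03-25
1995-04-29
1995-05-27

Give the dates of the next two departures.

These are Saturdays with 28, 35, 28-day gaps.
Each is the final Saturday of its month — 1995-04-29 is past the 28th, so '4th Saturday' doesn't fit.
Last Saturday of June 1995: 1995-06-24.
Last Saturday of July 1995: 1995-07-29.

1995-06-24, 1995-07-29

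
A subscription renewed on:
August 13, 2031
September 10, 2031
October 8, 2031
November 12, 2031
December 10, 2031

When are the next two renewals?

January 14, 2032; February 11, 2032

These are Wednesdays at 28- or 35-day spacing (28, 28, 35, 28).
The pattern: 2nd Wednesday of the month.
January 2032 — 2nd Wednesday is January 14, 2032.
2nd Wednesday of February 2032: February 11, 2032.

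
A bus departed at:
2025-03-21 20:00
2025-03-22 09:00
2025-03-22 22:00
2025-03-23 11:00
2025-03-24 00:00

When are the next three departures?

2025-03-24 13:00, 2025-03-25 02:00, 2025-03-25 15:00

The interval is a steady 13 hours (13, 13, 13, 13).
2025-03-24 00:00 + 13 h = 2025-03-24 13:00.
2025-03-24 13:00 + 13 h = 2025-03-25 02:00.
2025-03-25 02:00 + 13 h = 2025-03-25 15:00.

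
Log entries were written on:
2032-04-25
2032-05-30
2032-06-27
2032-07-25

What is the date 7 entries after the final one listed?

2033-02-27

These are Sundays with 35, 28, 28-day gaps.
Each is the final Sunday of its month — 2032-05-30 is past the 28th, so '4th Sunday' doesn't fit.
Last Sunday of August 2032: 2032-08-29.
Last Sunday of September 2032: 2032-09-26.
October 2032 ends with Sunday 2032-10-31.
November 2032 ends with Sunday 2032-11-28.
December 2032 ends with Sunday 2032-12-26.
Last Sunday of January 2033: 2033-01-30.
February 2033 ends with Sunday 2033-02-27.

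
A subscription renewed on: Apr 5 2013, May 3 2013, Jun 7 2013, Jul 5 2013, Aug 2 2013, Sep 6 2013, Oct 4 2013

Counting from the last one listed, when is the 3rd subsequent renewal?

Jan 3 2014

All dates are Fridays, 28, 35, 28, 28, 35, 28 days apart.
Specifically, the 1st Friday of each month.
November 2013 — 1st Friday is Nov 1 2013.
1st Friday of December 2013: Dec 6 2013.
January 2014 — 1st Friday is Jan 3 2014.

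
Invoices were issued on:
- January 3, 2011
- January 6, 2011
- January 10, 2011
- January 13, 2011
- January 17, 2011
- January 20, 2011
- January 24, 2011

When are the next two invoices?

January 27, 2011; January 31, 2011

Gaps: 3, 4, 3, 4, 3, 4 days — not constant, but cyclic with period 2.
The events fall on every Monday and Thursday.
The following Thursday is January 27, 2011.
The following Monday is January 31, 2011.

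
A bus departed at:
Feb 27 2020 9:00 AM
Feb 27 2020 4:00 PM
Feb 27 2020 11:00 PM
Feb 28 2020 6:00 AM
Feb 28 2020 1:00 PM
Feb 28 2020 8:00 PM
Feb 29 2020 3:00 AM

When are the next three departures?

Spacing: 7, 7, 7, 7, 7, 7 h — constant 7 h.
Feb 29 2020 3:00 AM + 7 h = Feb 29 2020 10:00 AM.
Feb 29 2020 10:00 AM + 7 h = Feb 29 2020 5:00 PM.
Feb 29 2020 5:00 PM + 7 h = Mar 1 2020 12:00 AM.

Feb 29 2020 10:00 AM, Feb 29 2020 5:00 PM, Mar 1 2020 12:00 AM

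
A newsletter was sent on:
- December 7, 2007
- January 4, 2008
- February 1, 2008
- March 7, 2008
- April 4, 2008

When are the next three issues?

These are Fridays at 28- or 35-day spacing (28, 28, 35, 28).
The pattern: 1st Friday of the month.
1st Friday of May 2008: May 2, 2008.
June 2008 — 1st Friday is June 6, 2008.
July 2008 — 1st Friday is July 4, 2008.

May 2, 2008; June 6, 2008; July 4, 2008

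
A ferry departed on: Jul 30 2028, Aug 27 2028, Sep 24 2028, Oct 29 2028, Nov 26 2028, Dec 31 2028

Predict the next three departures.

Jan 28 2029, Feb 25 2029, Mar 25 2029

All Sundays; the gaps (28, 28, 35, 28, 35) vary with month length.
This is the last Sunday of each month.
Last Sunday of January 2029: Jan 28 2029.
February 2029 ends with Sunday Feb 25 2029.
Last Sunday of March 2029: Mar 25 2029.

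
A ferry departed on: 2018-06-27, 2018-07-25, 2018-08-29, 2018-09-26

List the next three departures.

These are Wednesdays with 28, 35, 28-day gaps.
Each is the final Wednesday of its month — 2018-08-29 is past the 28th, so '4th Wednesday' doesn't fit.
Last Wednesday of October 2018: 2018-10-31.
November 2018 ends with Wednesday 2018-11-28.
Last Wednesday of December 2018: 2018-12-26.

2018-10-31, 2018-11-28, 2018-12-26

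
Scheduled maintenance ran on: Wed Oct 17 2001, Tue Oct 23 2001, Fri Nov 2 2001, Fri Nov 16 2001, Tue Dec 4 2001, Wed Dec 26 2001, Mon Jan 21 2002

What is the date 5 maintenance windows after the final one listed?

Gaps: 6, 10, 14, 18, 22, 26 days — each gap is 4 larger than the previous one.
Next gap: 30 days. Mon Jan 21 2002 + 30 days = Wed Feb 20 2002.
Next gap: 34 days. Wed Feb 20 2002 + 34 days = Tue Mar 26 2002.
Next gap: 38 days. Tue Mar 26 2002 + 38 days = Fri May 3 2002.
Next gap: 42 days. Fri May 3 2002 + 42 days = Fri Jun 14 2002.
Next gap: 46 days. Fri Jun 14 2002 + 46 days = Tue Jul 30 2002.

Tue Jul 30 2002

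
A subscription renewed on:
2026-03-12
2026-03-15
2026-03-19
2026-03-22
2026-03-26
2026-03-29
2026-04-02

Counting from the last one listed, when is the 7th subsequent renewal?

2026-04-26

Gaps: 3, 4, 3, 4, 3, 4 days — not constant, but cyclic with period 2.
The events fall on every Thursday and Sunday.
Next Sunday: 2026-04-05.
The following Thursday is 2026-04-09.
The following Sunday is 2026-04-12.
Next Thursday: 2026-04-16.
The following Sunday is 2026-04-19.
Next Thursday: 2026-04-23.
The following Sunday is 2026-04-26.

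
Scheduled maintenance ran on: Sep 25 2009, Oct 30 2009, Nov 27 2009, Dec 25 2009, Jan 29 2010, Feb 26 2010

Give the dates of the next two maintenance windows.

Mar 26 2010, Apr 30 2010

These are Fridays with 35, 28, 28, 35, 28-day gaps.
Each is the final Friday of its month — Oct 30 2009 is past the 28th, so '4th Friday' doesn't fit.
Last Friday of March 2010: Mar 26 2010.
Last Friday of April 2010: Apr 30 2010.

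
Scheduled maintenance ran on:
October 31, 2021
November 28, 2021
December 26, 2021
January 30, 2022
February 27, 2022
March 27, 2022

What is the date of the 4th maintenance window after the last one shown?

Every date is a Sunday; gaps 28, 28, 35, 28, 28 days.
Each is the last Sunday of its month (at least one falls on the 29th or later, ruling out '4th Sunday').
April 2022 ends with Sunday April 24, 2022.
May 2022 ends with Sunday May 29, 2022.
June 2022 ends with Sunday June 26, 2022.
Last Sunday of July 2022: July 31, 2022.

July 31, 2022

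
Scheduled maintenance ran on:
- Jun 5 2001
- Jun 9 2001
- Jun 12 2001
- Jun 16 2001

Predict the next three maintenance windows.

Jun 19 2001, Jun 23 2001, Jun 26 2001

Gaps: 4, 3, 4 days — not constant, but cyclic with period 2.
The events fall on every Tuesday and Saturday.
Next Tuesday: Jun 19 2001.
The following Saturday is Jun 23 2001.
Next Tuesday: Jun 26 2001.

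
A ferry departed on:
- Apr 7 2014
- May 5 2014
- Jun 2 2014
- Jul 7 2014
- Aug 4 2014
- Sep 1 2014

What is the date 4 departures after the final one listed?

Jan 5 2015

These are Mondays at 28- or 35-day spacing (28, 28, 35, 28, 28).
The pattern: 1st Monday of the month.
1st Monday of October 2014: Oct 6 2014.
1st Monday of November 2014: Nov 3 2014.
1st Monday of December 2014: Dec 1 2014.
1st Monday of January 2015: Jan 5 2015.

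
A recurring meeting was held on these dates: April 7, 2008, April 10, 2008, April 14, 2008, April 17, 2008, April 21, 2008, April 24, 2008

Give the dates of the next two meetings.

Every event lands on a Monday or Thursday (gaps cycle 3, 4, 3, 4, 3).
So the schedule is: every Monday and Thursday.
The following Monday is April 28, 2008.
Next Thursday: May 1, 2008.

April 28, 2008; May 1, 2008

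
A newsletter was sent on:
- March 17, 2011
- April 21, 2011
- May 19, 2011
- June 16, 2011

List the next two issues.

July 21, 2011; August 18, 2011

Gaps: 35, 28, 28 days — a mix of 28 and 35. Every date is a Thursday.
Each is the 3rd Thursday of its month.
3rd Thursday of July 2011: July 21, 2011.
August 2011 — 3rd Thursday is August 18, 2011.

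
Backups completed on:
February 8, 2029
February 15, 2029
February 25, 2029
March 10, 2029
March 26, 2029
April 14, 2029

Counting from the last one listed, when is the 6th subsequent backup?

Gaps: 7, 10, 13, 16, 19 days — each gap is 3 larger than the previous one.
Next gap: 22 days. April 14, 2029 + 22 days = May 6, 2029.
Next gap: 25 days. May 6, 2029 + 25 days = May 31, 2029.
Next gap: 28 days. May 31, 2029 + 28 days = June 28, 2029.
Next gap: 31 days. June 28, 2029 + 31 days = July 29, 2029.
Next gap: 34 days. July 29, 2029 + 34 days = September 1, 2029.
Next gap: 37 days. September 1, 2029 + 37 days = October 8, 2029.

October 8, 2029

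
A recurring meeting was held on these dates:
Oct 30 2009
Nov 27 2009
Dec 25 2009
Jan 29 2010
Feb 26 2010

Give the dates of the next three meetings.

These are Fridays with 28, 28, 35, 28-day gaps.
Each is the final Friday of its month — Oct 30 2009 is past the 28th, so '4th Friday' doesn't fit.
Last Friday of March 2010: Mar 26 2010.
April 2010 ends with Friday Apr 30 2010.
May 2010 ends with Friday May 28 2010.

Mar 26 2010, Apr 30 2010, May 28 2010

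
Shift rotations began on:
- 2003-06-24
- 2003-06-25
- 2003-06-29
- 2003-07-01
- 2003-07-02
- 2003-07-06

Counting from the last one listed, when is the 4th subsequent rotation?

2003-07-15

Every event lands on a Tuesday or Wednesday or Sunday (gaps cycle 1, 4, 2, 1, 4).
So the schedule is: every Tuesday, Wednesday and Sunday.
Next Tuesday: 2003-07-08.
Next Wednesday: 2003-07-09.
Next Sunday: 2003-07-13.
The following Tuesday is 2003-07-15.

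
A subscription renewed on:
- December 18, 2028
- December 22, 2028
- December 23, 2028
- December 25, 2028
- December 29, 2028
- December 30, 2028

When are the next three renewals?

January 1, 2029; January 5, 2029; January 6, 2029

Gaps: 4, 1, 2, 4, 1 days — not constant, but cyclic with period 3.
The events fall on every Monday, Friday and Saturday.
Next Monday: January 1, 2029.
Next Friday: January 5, 2029.
The following Saturday is January 6, 2029.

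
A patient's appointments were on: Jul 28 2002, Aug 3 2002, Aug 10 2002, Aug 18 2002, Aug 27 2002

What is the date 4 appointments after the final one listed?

Oct 12 2002

Intervals are 6, 7, 8, 9 days — an arithmetic progression with common difference 1.
Next gap: 10 days. Aug 27 2002 + 10 days = Sep 6 2002.
Next gap: 11 days. Sep 6 2002 + 11 days = Sep 17 2002.
Next gap: 12 days. Sep 17 2002 + 12 days = Sep 29 2002.
Next gap: 13 days. Sep 29 2002 + 13 days = Oct 12 2002.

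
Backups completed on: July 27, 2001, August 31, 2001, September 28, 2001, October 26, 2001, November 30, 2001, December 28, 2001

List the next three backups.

Every date is a Friday; gaps 35, 28, 28, 35, 28 days.
Each is the last Friday of its month (at least one falls on the 29th or later, ruling out '4th Friday').
January 2002 ends with Friday January 25, 2002.
Last Friday of February 2002: February 22, 2002.
Last Friday of March 2002: March 29, 2002.

January 25, 2002; February 22, 2002; March 29, 2002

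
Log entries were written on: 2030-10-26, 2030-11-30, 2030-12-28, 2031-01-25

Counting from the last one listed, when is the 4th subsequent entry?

Every date is a Saturday; gaps 35, 28, 28 days.
Each is the last Saturday of its month (at least one falls on the 29th or later, ruling out '4th Saturday').
February 2031 ends with Saturday 2031-02-22.
Last Saturday of March 2031: 2031-03-29.
April 2031 ends with Saturday 2031-04-26.
May 2031 ends with Saturday 2031-05-31.

2031-05-31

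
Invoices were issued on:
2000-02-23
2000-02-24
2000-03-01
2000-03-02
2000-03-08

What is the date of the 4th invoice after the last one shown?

2000-03-22

Every event lands on a Wednesday or Thursday (gaps cycle 1, 6, 1, 6).
So the schedule is: every Wednesday and Thursday.
The following Thursday is 2000-03-09.
The following Wednesday is 2000-03-15.
Next Thursday: 2000-03-16.
The following Wednesday is 2000-03-22.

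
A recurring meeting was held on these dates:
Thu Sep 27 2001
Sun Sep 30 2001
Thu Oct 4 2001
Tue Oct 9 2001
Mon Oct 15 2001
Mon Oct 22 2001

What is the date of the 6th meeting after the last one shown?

Mon Dec 24 2001

The spacing grows by 1 each time: 3, 4, 5, 6, 7 days.
Next gap: 8 days. Mon Oct 22 2001 + 8 days = Tue Oct 30 2001.
Next gap: 9 days. Tue Oct 30 2001 + 9 days = Thu Nov 8 2001.
Next gap: 10 days. Thu Nov 8 2001 + 10 days = Sun Nov 18 2001.
Next gap: 11 days. Sun Nov 18 2001 + 11 days = Thu Nov 29 2001.
Next gap: 12 days. Thu Nov 29 2001 + 12 days = Tue Dec 11 2001.
Next gap: 13 days. Tue Dec 11 2001 + 13 days = Mon Dec 24 2001.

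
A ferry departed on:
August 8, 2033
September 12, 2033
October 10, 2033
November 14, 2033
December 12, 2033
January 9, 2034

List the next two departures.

Gaps: 35, 28, 35, 28, 28 days — a mix of 28 and 35. Every date is a Monday.
Each is the 2nd Monday of its month.
February 2034 — 2nd Monday is February 13, 2034.
2nd Monday of March 2034: March 13, 2034.

February 13, 2034; March 13, 2034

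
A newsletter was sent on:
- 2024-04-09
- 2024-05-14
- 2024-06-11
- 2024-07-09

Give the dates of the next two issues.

All dates are Tuesdays, 35, 28, 28 days apart.
Specifically, the 2nd Tuesday of each month.
2nd Tuesday of August 2024: 2024-08-13.
September 2024 — 2nd Tuesday is 2024-09-10.

2024-08-13, 2024-09-10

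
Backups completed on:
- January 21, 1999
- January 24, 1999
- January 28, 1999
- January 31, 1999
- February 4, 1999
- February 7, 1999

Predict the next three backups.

February 11, 1999; February 14, 1999; February 18, 1999

Every event lands on a Thursday or Sunday (gaps cycle 3, 4, 3, 4, 3).
So the schedule is: every Thursday and Sunday.
The following Thursday is February 11, 1999.
The following Sunday is February 14, 1999.
The following Thursday is February 18, 1999.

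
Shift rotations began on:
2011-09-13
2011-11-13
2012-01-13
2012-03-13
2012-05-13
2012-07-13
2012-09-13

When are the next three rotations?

2012-11-13, 2013-01-13, 2013-03-13

Gaps: 61, 61, 60, 61, 61, 62 days — not constant. Every event is on the 13th of the month.
Pattern: the 13th of every 2 months.
Next: November 2012 → 2012-11-13.
January 2013: 2013-01-13.
Next: March 2013 → 2013-03-13.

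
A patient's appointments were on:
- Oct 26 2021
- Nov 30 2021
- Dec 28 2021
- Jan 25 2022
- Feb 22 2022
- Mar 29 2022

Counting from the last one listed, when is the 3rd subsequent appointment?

Every date is a Tuesday; gaps 35, 28, 28, 28, 35 days.
Each is the last Tuesday of its month (at least one falls on the 29th or later, ruling out '4th Tuesday').
April 2022 ends with Tuesday Apr 26 2022.
Last Tuesday of May 2022: May 31 2022.
Last Tuesday of June 2022: Jun 28 2022.

Jun 28 2022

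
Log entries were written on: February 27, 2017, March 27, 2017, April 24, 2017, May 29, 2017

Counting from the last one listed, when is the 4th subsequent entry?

All Mondays; the gaps (28, 28, 35) vary with month length.
This is the last Monday of each month.
Last Monday of June 2017: June 26, 2017.
Last Monday of July 2017: July 31, 2017.
August 2017 ends with Monday August 28, 2017.
September 2017 ends with Monday September 25, 2017.

September 25, 2017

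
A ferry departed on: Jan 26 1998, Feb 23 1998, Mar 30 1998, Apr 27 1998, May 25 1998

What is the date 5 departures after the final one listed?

These are Mondays with 28, 35, 28, 28-day gaps.
Each is the final Monday of its month — Mar 30 1998 is past the 28th, so '4th Monday' doesn't fit.
Last Monday of June 1998: Jun 29 1998.
July 1998 ends with Monday Jul 27 1998.
Last Monday of August 1998: Aug 31 1998.
September 1998 ends with Monday Sep 28 1998.
October 1998 ends with Monday Oct 26 1998.

Oct 26 1998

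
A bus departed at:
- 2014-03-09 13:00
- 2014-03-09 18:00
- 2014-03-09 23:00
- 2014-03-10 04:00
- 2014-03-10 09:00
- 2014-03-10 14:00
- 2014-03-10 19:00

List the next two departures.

The interval is a steady 5 hours (5, 5, 5, 5, 5, 5).
2014-03-10 19:00 + 5 h = 2014-03-11 00:00.
2014-03-11 00:00 + 5 h = 2014-03-11 05:00.

2014-03-11 00:00, 2014-03-11 05:00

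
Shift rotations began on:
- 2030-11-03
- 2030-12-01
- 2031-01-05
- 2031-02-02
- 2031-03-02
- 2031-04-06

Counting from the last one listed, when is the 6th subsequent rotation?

All dates are Sundays, 28, 35, 28, 28, 35 days apart.
Specifically, the 1st Sunday of each month.
1st Sunday of May 2031: 2031-05-04.
1st Sunday of June 2031: 2031-06-01.
1st Sunday of July 2031: 2031-07-06.
August 2031 — 1st Sunday is 2031-08-03.
September 2031 — 1st Sunday is 2031-09-07.
1st Sunday of October 2031: 2031-10-05.

2031-10-05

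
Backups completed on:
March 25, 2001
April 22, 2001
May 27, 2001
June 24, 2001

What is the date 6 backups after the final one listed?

Gaps: 28, 35, 28 days — a mix of 28 and 35. Every date is a Sunday.
Each is the 4th Sunday of its month.
July 2001 — 4th Sunday is July 22, 2001.
4th Sunday of August 2001: August 26, 2001.
September 2001 — 4th Sunday is September 23, 2001.
October 2001 — 4th Sunday is October 28, 2001.
4th Sunday of November 2001: November 25, 2001.
4th Sunday of December 2001: December 23, 2001.

December 23, 2001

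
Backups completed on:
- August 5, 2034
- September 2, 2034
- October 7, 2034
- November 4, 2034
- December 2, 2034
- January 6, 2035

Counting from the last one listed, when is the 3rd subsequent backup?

April 7, 2035

These are Saturdays at 28- or 35-day spacing (28, 35, 28, 28, 35).
The pattern: 1st Saturday of the month.
February 2035 — 1st Saturday is February 3, 2035.
1st Saturday of March 2035: March 3, 2035.
1st Saturday of April 2035: April 7, 2035.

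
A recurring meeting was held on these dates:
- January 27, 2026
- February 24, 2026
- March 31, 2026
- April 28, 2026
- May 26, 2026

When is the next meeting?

These are Tuesdays with 28, 35, 28, 28-day gaps.
Each is the final Tuesday of its month — March 31, 2026 is past the 28th, so '4th Tuesday' doesn't fit.
Last Tuesday of June 2026: June 30, 2026.

June 30, 2026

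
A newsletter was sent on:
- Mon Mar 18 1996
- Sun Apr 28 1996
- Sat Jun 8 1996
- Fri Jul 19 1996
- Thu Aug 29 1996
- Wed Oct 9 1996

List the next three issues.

Gaps between consecutive events: 41, 41, 41, 41, 41 days — a constant 41-day interval.
Wed Oct 9 1996 + 41 days = Tue Nov 19 1996.
Tue Nov 19 1996 + 41 days = Mon Dec 30 1996.
Mon Dec 30 1996 + 41 days = Sun Feb 9 1997.

Tue Nov 19 1996, Mon Dec 30 1996, Sun Feb 9 1997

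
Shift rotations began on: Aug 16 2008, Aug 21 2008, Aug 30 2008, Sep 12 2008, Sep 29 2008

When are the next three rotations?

Oct 20 2008, Nov 14 2008, Dec 13 2008

The spacing grows by 4 each time: 5, 9, 13, 17 days.
Next gap: 21 days. Sep 29 2008 + 21 days = Oct 20 2008.
Next gap: 25 days. Oct 20 2008 + 25 days = Nov 14 2008.
Next gap: 29 days. Nov 14 2008 + 29 days = Dec 13 2008.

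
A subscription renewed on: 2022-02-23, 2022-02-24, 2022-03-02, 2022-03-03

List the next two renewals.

2022-03-09, 2022-03-10

Gaps: 1, 6, 1 days — not constant, but cyclic with period 2.
The events fall on every Wednesday and Thursday.
The following Wednesday is 2022-03-09.
Next Thursday: 2022-03-10.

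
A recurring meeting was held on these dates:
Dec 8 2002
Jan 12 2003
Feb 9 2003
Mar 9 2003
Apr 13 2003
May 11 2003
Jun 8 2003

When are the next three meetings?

Gaps: 35, 28, 28, 35, 28, 28 days — a mix of 28 and 35. Every date is a Sunday.
Each is the 2nd Sunday of its month.
2nd Sunday of July 2003: Jul 13 2003.
2nd Sunday of August 2003: Aug 10 2003.
September 2003 — 2nd Sunday is Sep 14 2003.

Jul 13 2003, Aug 10 2003, Sep 14 2003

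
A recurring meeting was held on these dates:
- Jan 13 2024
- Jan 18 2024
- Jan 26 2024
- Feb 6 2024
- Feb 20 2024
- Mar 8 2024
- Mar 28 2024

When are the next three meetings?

Apr 20 2024, May 16 2024, Jun 14 2024

The spacing grows by 3 each time: 5, 8, 11, 14, 17, 20 days.
Next gap: 23 days. Mar 28 2024 + 23 days = Apr 20 2024.
Next gap: 26 days. Apr 20 2024 + 26 days = May 16 2024.
Next gap: 29 days. May 16 2024 + 29 days = Jun 14 2024.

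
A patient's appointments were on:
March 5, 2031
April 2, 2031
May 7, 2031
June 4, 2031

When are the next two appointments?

July 2, 2031; August 6, 2031

These are Wednesdays at 28- or 35-day spacing (28, 35, 28).
The pattern: 1st Wednesday of the month.
July 2031 — 1st Wednesday is July 2, 2031.
1st Wednesday of August 2031: August 6, 2031.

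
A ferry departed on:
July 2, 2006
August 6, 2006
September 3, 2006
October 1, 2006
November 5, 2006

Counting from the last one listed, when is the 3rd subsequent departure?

All dates are Sundays, 35, 28, 28, 35 days apart.
Specifically, the 1st Sunday of each month.
1st Sunday of December 2006: December 3, 2006.
1st Sunday of January 2007: January 7, 2007.
February 2007 — 1st Sunday is February 4, 2007.

February 4, 2007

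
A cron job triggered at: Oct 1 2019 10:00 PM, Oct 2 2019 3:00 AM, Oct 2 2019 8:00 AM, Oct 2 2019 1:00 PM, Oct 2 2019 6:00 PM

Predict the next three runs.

The interval is a steady 5 hours (5, 5, 5, 5).
Oct 2 2019 6:00 PM + 5 h = Oct 2 2019 11:00 PM.
Oct 2 2019 11:00 PM + 5 h = Oct 3 2019 4:00 AM.
Oct 3 2019 4:00 AM + 5 h = Oct 3 2019 9:00 AM.

Oct 2 2019 11:00 PM, Oct 3 2019 4:00 AM, Oct 3 2019 9:00 AM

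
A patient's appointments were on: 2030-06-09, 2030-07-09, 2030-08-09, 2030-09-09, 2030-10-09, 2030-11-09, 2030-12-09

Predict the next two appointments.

The day-of-month is always 9 (30, 31, 31, 30, 31, 30 days between events).
So this recurs on the 9th of each month.
January 2031: 2031-01-09.
February 2031: 2031-02-09.

2031-01-09, 2031-02-09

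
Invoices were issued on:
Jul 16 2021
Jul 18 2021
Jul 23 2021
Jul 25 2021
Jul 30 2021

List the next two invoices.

Every event lands on a Friday or Sunday (gaps cycle 2, 5, 2, 5).
So the schedule is: every Friday and Sunday.
The following Sunday is Aug 1 2021.
Next Friday: Aug 6 2021.

Aug 1 2021, Aug 6 2021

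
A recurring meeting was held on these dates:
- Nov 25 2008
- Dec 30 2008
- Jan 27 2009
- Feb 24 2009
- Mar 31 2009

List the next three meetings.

Apr 28 2009, May 26 2009, Jun 30 2009

Every date is a Tuesday; gaps 35, 28, 28, 35 days.
Each is the last Tuesday of its month (at least one falls on the 29th or later, ruling out '4th Tuesday').
April 2009 ends with Tuesday Apr 28 2009.
Last Tuesday of May 2009: May 26 2009.
June 2009 ends with Tuesday Jun 30 2009.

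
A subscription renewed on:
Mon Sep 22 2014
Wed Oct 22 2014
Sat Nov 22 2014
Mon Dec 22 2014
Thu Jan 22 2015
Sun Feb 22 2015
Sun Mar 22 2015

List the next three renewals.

The day-of-month is always 22 (30, 31, 30, 31, 31, 28 days between events).
So this recurs on the 22nd of each month.
Next: April 2015 → Wed Apr 22 2015.
May 2015: Fri May 22 2015.
Next: June 2015 → Mon Jun 22 2015.

Wed Apr 22 2015, Fri May 22 2015, Mon Jun 22 2015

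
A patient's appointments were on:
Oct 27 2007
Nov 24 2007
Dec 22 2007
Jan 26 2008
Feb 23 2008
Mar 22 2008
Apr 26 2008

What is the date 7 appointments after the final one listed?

These are Saturdays at 28- or 35-day spacing (28, 28, 35, 28, 28, 35).
The pattern: 4th Saturday of the month.
4th Saturday of May 2008: May 24 2008.
4th Saturday of June 2008: Jun 28 2008.
4th Saturday of July 2008: Jul 26 2008.
August 2008 — 4th Saturday is Aug 23 2008.
September 2008 — 4th Saturday is Sep 27 2008.
4th Saturday of October 2008: Oct 25 2008.
4th Saturday of November 2008: Nov 22 2008.

Nov 22 2008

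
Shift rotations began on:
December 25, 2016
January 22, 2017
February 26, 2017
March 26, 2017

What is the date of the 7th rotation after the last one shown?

All dates are Sundays, 28, 35, 28 days apart.
Specifically, the 4th Sunday of each month.
4th Sunday of April 2017: April 23, 2017.
4th Sunday of May 2017: May 28, 2017.
4th Sunday of June 2017: June 25, 2017.
4th Sunday of July 2017: July 23, 2017.
August 2017 — 4th Sunday is August 27, 2017.
September 2017 — 4th Sunday is September 24, 2017.
October 2017 — 4th Sunday is October 22, 2017.

October 22, 2017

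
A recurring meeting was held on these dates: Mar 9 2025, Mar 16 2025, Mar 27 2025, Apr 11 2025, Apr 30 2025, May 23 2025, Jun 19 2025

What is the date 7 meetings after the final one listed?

Apr 16 2026

The spacing grows by 4 each time: 7, 11, 15, 19, 23, 27 days.
Next gap: 31 days. Jun 19 2025 + 31 days = Jul 20 2025.
Next gap: 35 days. Jul 20 2025 + 35 days = Aug 24 2025.
Next gap: 39 days. Aug 24 2025 + 39 days = Oct 2 2025.
Next gap: 43 days. Oct 2 2025 + 43 days = Nov 14 2025.
Next gap: 47 days. Nov 14 2025 + 47 days = Dec 31 2025.
Next gap: 51 days. Dec 31 2025 + 51 days = Feb 20 2026.
Next gap: 55 days. Feb 20 2026 + 55 days = Apr 16 2026.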